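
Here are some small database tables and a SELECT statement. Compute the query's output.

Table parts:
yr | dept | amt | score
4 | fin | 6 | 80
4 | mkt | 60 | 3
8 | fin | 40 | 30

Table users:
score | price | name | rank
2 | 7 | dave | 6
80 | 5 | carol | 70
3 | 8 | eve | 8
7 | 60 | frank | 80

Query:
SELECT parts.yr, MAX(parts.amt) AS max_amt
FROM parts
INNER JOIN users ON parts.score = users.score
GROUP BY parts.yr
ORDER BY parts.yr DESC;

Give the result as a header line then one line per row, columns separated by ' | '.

== RESULT ==
parts.yr | max_amt
4 | 60

Derivation:
After JOIN users (2 rows):
parts.yr | parts.dept | parts.amt | parts.score | users.score | users.price | users.name | users.rank
4 | fin | 6 | 80 | 80 | 5 | carol | 70
4 | mkt | 60 | 3 | 3 | 8 | eve | 8
After GROUP BY (1 rows):
parts.yr | max_amt
4 | 60
After ORDER BY (1 rows):
parts.yr | max_amt
4 | 60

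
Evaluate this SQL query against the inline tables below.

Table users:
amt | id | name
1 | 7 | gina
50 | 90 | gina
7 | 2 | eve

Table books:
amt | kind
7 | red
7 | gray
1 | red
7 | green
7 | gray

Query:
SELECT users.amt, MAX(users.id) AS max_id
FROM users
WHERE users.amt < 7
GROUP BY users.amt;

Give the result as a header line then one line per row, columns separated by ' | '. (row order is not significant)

== RESULT ==
users.amt | max_id
1 | 7

Derivation:
After WHERE (1 rows):
users.amt | users.id | users.name
1 | 7 | gina
After GROUP BY (1 rows):
users.amt | max_id
1 | 7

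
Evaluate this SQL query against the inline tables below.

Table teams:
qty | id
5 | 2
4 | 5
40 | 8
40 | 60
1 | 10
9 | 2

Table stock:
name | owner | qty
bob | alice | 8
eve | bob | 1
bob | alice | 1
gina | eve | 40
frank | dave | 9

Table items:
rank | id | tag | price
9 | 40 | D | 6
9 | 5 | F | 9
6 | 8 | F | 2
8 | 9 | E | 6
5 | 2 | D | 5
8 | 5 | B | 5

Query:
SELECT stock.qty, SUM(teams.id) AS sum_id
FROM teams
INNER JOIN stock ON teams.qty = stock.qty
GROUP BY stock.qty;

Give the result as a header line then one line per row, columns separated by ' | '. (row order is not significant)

After JOIN stock (5 rows):
teams.qty | teams.id | stock.name | stock.owner | stock.qty
40 | 8 | gina | eve | 40
40 | 60 | gina | eve | 40
1 | 10 | eve | bob | 1
1 | 10 | bob | alice | 1
9 | 2 | frank | dave | 9
After GROUP BY (3 rows):
stock.qty | sum_id
40 | 68
1 | 20
9 | 2

== RESULT ==
stock.qty | sum_id
40 | 68
1 | 20
9 | 2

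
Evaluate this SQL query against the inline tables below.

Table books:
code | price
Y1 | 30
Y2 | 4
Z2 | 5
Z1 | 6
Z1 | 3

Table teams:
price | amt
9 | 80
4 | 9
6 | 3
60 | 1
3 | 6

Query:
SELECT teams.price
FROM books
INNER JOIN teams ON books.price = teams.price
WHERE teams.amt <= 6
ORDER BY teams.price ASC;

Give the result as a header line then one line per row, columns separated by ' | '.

== RESULT ==
teams.price
3
6

Derivation:
After JOIN teams (3 rows):
books.code | books.price | teams.price | teams.amt
Y2 | 4 | 4 | 9
Z1 | 6 | 6 | 3
Z1 | 3 | 3 | 6
After WHERE (2 rows):
books.code | books.price | teams.price | teams.amt
Z1 | 6 | 6 | 3
Z1 | 3 | 3 | 6
After SELECT (2 rows):
teams.price
6
3
After ORDER BY (2 rows):
teams.price
3
6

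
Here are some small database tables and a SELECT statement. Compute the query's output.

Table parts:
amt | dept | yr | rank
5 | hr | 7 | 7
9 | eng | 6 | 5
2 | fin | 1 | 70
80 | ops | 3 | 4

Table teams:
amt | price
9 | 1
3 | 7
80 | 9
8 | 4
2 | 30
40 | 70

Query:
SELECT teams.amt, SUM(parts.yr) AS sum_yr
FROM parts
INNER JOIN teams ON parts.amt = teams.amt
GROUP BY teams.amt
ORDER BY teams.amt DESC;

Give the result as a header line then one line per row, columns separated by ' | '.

After JOIN teams (3 rows):
parts.amt | parts.dept | parts.yr | parts.rank | teams.amt | teams.price
9 | eng | 6 | 5 | 9 | 1
2 | fin | 1 | 70 | 2 | 30
80 | ops | 3 | 4 | 80 | 9
After GROUP BY (3 rows):
teams.amt | sum_yr
9 | 6
2 | 1
80 | 3
After ORDER BY (3 rows):
teams.amt | sum_yr
80 | 3
9 | 6
2 | 1

== RESULT ==
teams.amt | sum_yr
80 | 3
9 | 6
2 | 1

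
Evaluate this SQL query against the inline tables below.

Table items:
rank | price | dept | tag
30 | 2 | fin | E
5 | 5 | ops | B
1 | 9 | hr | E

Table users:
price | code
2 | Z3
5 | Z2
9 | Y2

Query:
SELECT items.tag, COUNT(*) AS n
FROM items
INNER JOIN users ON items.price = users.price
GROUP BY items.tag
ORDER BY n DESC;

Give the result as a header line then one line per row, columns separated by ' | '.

== RESULT ==
items.tag | n
E | 2
B | 1

Derivation:
After JOIN users (3 rows):
items.rank | items.price | items.dept | items.tag | users.price | users.code
30 | 2 | fin | E | 2 | Z3
5 | 5 | ops | B | 5 | Z2
1 | 9 | hr | E | 9 | Y2
After GROUP BY (2 rows):
items.tag | n
E | 2
B | 1
After ORDER BY (2 rows):
items.tag | n
E | 2
B | 1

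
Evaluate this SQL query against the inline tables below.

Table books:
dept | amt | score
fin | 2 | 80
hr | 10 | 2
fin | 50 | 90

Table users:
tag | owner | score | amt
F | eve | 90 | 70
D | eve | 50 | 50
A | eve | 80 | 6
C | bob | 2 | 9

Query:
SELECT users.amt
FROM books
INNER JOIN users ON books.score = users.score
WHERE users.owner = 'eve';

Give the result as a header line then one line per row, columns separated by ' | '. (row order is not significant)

After JOIN users (3 rows):
books.dept | books.amt | books.score | users.tag | users.owner | users.score | users.amt
fin | 2 | 80 | A | eve | 80 | 6
hr | 10 | 2 | C | bob | 2 | 9
fin | 50 | 90 | F | eve | 90 | 70
After WHERE (2 rows):
books.dept | books.amt | books.score | users.tag | users.owner | users.score | users.amt
fin | 2 | 80 | A | eve | 80 | 6
fin | 50 | 90 | F | eve | 90 | 70
After SELECT (2 rows):
users.amt
6
70

== RESULT ==
users.amt
6
70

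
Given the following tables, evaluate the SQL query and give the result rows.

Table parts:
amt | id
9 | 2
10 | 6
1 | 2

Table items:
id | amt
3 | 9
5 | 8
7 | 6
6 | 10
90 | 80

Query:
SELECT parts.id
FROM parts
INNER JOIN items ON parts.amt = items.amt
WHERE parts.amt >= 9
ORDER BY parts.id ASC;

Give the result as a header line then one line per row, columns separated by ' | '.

== RESULT ==
parts.id
2
6

Derivation:
After JOIN items (2 rows):
parts.amt | parts.id | items.id | items.amt
9 | 2 | 3 | 9
10 | 6 | 6 | 10
After WHERE (2 rows):
parts.amt | parts.id | items.id | items.amt
9 | 2 | 3 | 9
10 | 6 | 6 | 10
After SELECT (2 rows):
parts.id
2
6
After ORDER BY (2 rows):
parts.id
2
6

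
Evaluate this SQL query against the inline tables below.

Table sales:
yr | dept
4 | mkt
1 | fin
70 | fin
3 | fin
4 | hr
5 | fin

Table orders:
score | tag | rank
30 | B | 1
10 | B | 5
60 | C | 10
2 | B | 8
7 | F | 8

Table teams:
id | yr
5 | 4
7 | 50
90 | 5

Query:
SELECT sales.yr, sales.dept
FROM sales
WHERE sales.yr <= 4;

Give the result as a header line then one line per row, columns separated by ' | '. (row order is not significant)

== RESULT ==
sales.yr | sales.dept
4 | mkt
1 | fin
3 | fin
4 | hr

Derivation:
After WHERE (4 rows):
sales.yr | sales.dept
4 | mkt
1 | fin
3 | fin
4 | hr
After SELECT (4 rows):
sales.yr | sales.dept
4 | mkt
1 | fin
3 | fin
4 | hr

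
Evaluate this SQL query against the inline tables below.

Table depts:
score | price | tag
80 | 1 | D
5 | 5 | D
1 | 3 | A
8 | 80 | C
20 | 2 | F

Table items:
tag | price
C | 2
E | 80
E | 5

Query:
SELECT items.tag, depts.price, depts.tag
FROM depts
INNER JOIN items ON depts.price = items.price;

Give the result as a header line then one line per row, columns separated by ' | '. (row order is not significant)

== RESULT ==
items.tag | depts.price | depts.tag
E | 5 | D
E | 80 | C
C | 2 | F

Derivation:
After JOIN items (3 rows):
depts.score | depts.price | depts.tag | items.tag | items.price
5 | 5 | D | E | 5
8 | 80 | C | E | 80
20 | 2 | F | C | 2
After SELECT (3 rows):
items.tag | depts.price | depts.tag
E | 5 | D
E | 80 | C
C | 2 | F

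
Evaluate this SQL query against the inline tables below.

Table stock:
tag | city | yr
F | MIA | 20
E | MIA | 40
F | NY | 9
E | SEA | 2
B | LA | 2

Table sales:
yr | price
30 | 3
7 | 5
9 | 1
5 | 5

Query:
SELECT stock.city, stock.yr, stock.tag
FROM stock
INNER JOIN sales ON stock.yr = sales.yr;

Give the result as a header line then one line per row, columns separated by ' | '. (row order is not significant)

== RESULT ==
stock.city | stock.yr | stock.tag
NY | 9 | F

Derivation:
After JOIN sales (1 rows):
stock.tag | stock.city | stock.yr | sales.yr | sales.price
F | NY | 9 | 9 | 1
After SELECT (1 rows):
stock.city | stock.yr | stock.tag
NY | 9 | F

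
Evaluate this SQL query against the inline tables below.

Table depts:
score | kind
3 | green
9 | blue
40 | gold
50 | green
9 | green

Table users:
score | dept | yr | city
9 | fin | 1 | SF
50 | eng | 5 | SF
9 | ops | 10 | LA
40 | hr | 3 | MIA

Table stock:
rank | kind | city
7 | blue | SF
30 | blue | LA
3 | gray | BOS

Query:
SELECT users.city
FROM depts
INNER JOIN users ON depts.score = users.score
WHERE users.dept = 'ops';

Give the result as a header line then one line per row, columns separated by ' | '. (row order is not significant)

== RESULT ==
users.city
LA
LA

Derivation:
After JOIN users (6 rows):
depts.score | depts.kind | users.score | users.dept | users.yr | users.city
9 | blue | 9 | fin | 1 | SF
9 | blue | 9 | ops | 10 | LA
40 | gold | 40 | hr | 3 | MIA
50 | green | 50 | eng | 5 | SF
9 | green | 9 | fin | 1 | SF
9 | green | 9 | ops | 10 | LA
After WHERE (2 rows):
depts.score | depts.kind | users.score | users.dept | users.yr | users.city
9 | blue | 9 | ops | 10 | LA
9 | green | 9 | ops | 10 | LA
After SELECT (2 rows):
users.city
LA
LA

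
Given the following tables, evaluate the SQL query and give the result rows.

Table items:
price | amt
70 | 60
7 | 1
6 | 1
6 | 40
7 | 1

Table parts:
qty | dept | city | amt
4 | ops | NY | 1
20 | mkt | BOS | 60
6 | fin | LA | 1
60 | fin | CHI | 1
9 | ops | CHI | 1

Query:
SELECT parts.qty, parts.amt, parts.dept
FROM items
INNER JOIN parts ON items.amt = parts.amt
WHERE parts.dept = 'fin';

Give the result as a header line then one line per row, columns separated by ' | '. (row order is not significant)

After JOIN parts (13 rows):
items.price | items.amt | parts.qty | parts.dept | parts.city | parts.amt
70 | 60 | 20 | mkt | BOS | 60
7 | 1 | 4 | ops | NY | 1
7 | 1 | 6 | fin | LA | 1
7 | 1 | 60 | fin | CHI | 1
7 | 1 | 9 | ops | CHI | 1
6 | 1 | 4 | ops | NY | 1
6 | 1 | 6 | fin | LA | 1
6 | 1 | 60 | fin | CHI | 1
6 | 1 | 9 | ops | CHI | 1
7 | 1 | 4 | ops | NY | 1
7 | 1 | 6 | fin | LA | 1
7 | 1 | 60 | fin | CHI | 1
7 | 1 | 9 | ops | CHI | 1
After WHERE (6 rows):
items.price | items.amt | parts.qty | parts.dept | parts.city | parts.amt
7 | 1 | 6 | fin | LA | 1
7 | 1 | 60 | fin | CHI | 1
6 | 1 | 6 | fin | LA | 1
6 | 1 | 60 | fin | CHI | 1
7 | 1 | 6 | fin | LA | 1
7 | 1 | 60 | fin | CHI | 1
After SELECT (6 rows):
parts.qty | parts.amt | parts.dept
6 | 1 | fin
60 | 1 | fin
6 | 1 | fin
60 | 1 | fin
6 | 1 | fin
60 | 1 | fin

== RESULT ==
parts.qty | parts.amt | parts.dept
6 | 1 | fin
60 | 1 | fin
6 | 1 | fin
60 | 1 | fin
6 | 1 | fin
60 | 1 | fin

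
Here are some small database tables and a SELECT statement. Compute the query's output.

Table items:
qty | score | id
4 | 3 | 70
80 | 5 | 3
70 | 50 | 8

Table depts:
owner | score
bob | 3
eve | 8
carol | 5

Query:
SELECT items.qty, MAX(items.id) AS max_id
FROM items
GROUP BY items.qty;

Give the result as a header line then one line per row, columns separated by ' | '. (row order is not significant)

After GROUP BY (3 rows):
items.qty | max_id
4 | 70
80 | 3
70 | 8

== RESULT ==
items.qty | max_id
4 | 70
80 | 3
70 | 8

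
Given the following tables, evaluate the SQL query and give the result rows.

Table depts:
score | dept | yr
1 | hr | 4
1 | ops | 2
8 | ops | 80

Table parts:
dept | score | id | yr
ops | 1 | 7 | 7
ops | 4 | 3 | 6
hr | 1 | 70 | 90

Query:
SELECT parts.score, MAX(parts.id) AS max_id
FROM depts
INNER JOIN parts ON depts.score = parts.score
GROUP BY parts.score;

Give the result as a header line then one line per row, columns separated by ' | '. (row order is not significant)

After JOIN parts (4 rows):
depts.score | depts.dept | depts.yr | parts.dept | parts.score | parts.id | parts.yr
1 | hr | 4 | ops | 1 | 7 | 7
1 | hr | 4 | hr | 1 | 70 | 90
1 | ops | 2 | ops | 1 | 7 | 7
1 | ops | 2 | hr | 1 | 70 | 90
After GROUP BY (1 rows):
parts.score | max_id
1 | 70

== RESULT ==
parts.score | max_id
1 | 70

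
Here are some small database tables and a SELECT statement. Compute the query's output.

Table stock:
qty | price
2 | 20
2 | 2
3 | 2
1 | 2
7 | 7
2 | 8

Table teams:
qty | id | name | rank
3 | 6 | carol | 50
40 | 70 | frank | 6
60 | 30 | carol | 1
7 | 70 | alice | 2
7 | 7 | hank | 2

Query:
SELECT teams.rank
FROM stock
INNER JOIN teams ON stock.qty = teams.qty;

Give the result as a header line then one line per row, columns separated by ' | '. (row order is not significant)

== RESULT ==
teams.rank
50
2
2

Derivation:
After JOIN teams (3 rows):
stock.qty | stock.price | teams.qty | teams.id | teams.name | teams.rank
3 | 2 | 3 | 6 | carol | 50
7 | 7 | 7 | 70 | alice | 2
7 | 7 | 7 | 7 | hank | 2
After SELECT (3 rows):
teams.rank
50
2
2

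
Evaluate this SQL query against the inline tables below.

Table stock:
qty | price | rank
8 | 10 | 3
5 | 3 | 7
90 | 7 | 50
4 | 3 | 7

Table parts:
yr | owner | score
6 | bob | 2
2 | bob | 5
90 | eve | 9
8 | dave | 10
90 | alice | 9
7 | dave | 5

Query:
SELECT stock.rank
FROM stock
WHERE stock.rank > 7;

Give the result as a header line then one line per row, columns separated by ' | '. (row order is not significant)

After WHERE (1 rows):
stock.qty | stock.price | stock.rank
90 | 7 | 50
After SELECT (1 rows):
stock.rank
50

== RESULT ==
stock.rank
50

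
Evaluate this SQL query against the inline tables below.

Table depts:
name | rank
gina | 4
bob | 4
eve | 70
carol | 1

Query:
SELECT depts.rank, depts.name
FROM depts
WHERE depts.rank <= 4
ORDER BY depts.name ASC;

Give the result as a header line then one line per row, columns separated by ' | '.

After WHERE (3 rows):
depts.name | depts.rank
gina | 4
bob | 4
carol | 1
After SELECT (3 rows):
depts.rank | depts.name
4 | gina
4 | bob
1 | carol
After ORDER BY (3 rows):
depts.rank | depts.name
4 | bob
1 | carol
4 | gina

== RESULT ==
depts.rank | depts.name
4 | bob
1 | carol
4 | gina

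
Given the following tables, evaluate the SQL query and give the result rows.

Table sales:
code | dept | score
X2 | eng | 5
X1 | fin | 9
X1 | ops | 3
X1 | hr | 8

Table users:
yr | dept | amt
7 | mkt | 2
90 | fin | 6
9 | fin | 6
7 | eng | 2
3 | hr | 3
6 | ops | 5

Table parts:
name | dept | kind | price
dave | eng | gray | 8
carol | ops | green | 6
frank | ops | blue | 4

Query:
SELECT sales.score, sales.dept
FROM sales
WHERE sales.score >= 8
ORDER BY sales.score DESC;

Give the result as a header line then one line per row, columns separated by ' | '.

== RESULT ==
sales.score | sales.dept
9 | fin
8 | hr

Derivation:
After WHERE (2 rows):
sales.code | sales.dept | sales.score
X1 | fin | 9
X1 | hr | 8
After SELECT (2 rows):
sales.score | sales.dept
9 | fin
8 | hr
After ORDER BY (2 rows):
sales.score | sales.dept
9 | fin
8 | hr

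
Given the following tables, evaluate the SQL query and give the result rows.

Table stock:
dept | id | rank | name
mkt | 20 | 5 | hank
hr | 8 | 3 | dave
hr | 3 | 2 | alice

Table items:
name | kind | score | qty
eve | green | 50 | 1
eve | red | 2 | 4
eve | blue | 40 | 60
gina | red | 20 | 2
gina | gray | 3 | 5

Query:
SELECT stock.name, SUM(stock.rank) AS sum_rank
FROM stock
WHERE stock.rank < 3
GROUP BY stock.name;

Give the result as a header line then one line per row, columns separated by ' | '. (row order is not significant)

== RESULT ==
stock.name | sum_rank
alice | 2

Derivation:
After WHERE (1 rows):
stock.dept | stock.id | stock.rank | stock.name
hr | 3 | 2 | alice
After GROUP BY (1 rows):
stock.name | sum_rank
alice | 2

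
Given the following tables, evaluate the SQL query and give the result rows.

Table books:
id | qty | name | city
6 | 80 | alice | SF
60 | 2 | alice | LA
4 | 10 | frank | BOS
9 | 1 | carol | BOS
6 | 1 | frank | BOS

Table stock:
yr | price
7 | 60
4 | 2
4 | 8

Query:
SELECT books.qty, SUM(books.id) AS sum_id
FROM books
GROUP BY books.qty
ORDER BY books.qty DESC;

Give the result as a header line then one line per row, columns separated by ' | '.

== RESULT ==
books.qty | sum_id
80 | 6
10 | 4
2 | 60
1 | 15

Derivation:
After GROUP BY (4 rows):
books.qty | sum_id
80 | 6
2 | 60
10 | 4
1 | 15
After ORDER BY (4 rows):
books.qty | sum_id
80 | 6
10 | 4
2 | 60
1 | 15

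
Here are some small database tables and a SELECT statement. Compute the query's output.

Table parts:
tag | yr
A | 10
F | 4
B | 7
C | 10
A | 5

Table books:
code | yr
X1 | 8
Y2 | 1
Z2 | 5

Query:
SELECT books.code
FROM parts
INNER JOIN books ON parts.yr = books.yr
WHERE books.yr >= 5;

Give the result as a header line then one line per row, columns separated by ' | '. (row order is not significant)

== RESULT ==
books.code
Z2

Derivation:
After JOIN books (1 rows):
parts.tag | parts.yr | books.code | books.yr
A | 5 | Z2 | 5
After WHERE (1 rows):
parts.tag | parts.yr | books.code | books.yr
A | 5 | Z2 | 5
After SELECT (1 rows):
books.code
Z2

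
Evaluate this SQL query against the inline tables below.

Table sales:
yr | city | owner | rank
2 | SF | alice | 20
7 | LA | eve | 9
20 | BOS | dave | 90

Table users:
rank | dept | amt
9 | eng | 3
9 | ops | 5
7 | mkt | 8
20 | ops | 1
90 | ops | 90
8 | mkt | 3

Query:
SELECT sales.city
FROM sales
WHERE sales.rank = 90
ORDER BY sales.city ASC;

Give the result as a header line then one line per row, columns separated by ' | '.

After WHERE (1 rows):
sales.yr | sales.city | sales.owner | sales.rank
20 | BOS | dave | 90
After SELECT (1 rows):
sales.city
BOS
After ORDER BY (1 rows):
sales.city
BOS

== RESULT ==
sales.city
BOS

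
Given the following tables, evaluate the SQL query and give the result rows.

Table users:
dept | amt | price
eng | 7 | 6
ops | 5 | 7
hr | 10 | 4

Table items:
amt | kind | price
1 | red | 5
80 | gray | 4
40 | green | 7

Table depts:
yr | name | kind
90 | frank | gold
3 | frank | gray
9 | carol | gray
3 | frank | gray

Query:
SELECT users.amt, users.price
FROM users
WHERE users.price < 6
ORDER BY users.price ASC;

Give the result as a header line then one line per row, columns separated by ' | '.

After WHERE (1 rows):
users.dept | users.amt | users.price
hr | 10 | 4
After SELECT (1 rows):
users.amt | users.price
10 | 4
After ORDER BY (1 rows):
users.amt | users.price
10 | 4

== RESULT ==
users.amt | users.price
10 | 4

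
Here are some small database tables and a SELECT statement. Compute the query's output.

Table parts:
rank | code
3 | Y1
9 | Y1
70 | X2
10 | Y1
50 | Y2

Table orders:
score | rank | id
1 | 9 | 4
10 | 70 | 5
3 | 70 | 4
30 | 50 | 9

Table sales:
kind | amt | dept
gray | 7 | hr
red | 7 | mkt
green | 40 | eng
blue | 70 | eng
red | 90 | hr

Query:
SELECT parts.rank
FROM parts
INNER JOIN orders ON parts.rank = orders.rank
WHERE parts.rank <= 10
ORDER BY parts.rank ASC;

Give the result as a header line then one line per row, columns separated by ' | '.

== RESULT ==
parts.rank
9

Derivation:
After JOIN orders (4 rows):
parts.rank | parts.code | orders.score | orders.rank | orders.id
9 | Y1 | 1 | 9 | 4
70 | X2 | 10 | 70 | 5
70 | X2 | 3 | 70 | 4
50 | Y2 | 30 | 50 | 9
After WHERE (1 rows):
parts.rank | parts.code | orders.score | orders.rank | orders.id
9 | Y1 | 1 | 9 | 4
After SELECT (1 rows):
parts.rank
9
After ORDER BY (1 rows):
parts.rank
9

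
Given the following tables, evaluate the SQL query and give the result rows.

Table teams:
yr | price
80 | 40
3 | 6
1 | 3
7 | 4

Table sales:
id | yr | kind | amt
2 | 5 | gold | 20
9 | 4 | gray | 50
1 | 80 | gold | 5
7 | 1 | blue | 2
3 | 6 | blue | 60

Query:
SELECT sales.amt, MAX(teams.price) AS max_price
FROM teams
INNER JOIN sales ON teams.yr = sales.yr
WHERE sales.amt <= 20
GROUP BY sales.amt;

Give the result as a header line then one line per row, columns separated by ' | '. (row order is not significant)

After JOIN sales (2 rows):
teams.yr | teams.price | sales.id | sales.yr | sales.kind | sales.amt
80 | 40 | 1 | 80 | gold | 5
1 | 3 | 7 | 1 | blue | 2
After WHERE (2 rows):
teams.yr | teams.price | sales.id | sales.yr | sales.kind | sales.amt
80 | 40 | 1 | 80 | gold | 5
1 | 3 | 7 | 1 | blue | 2
After GROUP BY (2 rows):
sales.amt | max_price
5 | 40
2 | 3

== RESULT ==
sales.amt | max_price
5 | 40
2 | 3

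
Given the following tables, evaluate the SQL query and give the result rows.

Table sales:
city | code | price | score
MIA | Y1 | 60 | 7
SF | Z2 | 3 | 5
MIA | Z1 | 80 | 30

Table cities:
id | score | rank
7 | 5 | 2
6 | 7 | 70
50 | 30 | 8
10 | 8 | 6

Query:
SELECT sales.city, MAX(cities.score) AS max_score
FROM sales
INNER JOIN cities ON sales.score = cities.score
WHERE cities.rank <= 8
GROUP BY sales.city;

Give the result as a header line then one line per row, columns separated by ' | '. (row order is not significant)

== RESULT ==
sales.city | max_score
SF | 5
MIA | 30

Derivation:
After JOIN cities (3 rows):
sales.city | sales.code | sales.price | sales.score | cities.id | cities.score | cities.rank
MIA | Y1 | 60 | 7 | 6 | 7 | 70
SF | Z2 | 3 | 5 | 7 | 5 | 2
MIA | Z1 | 80 | 30 | 50 | 30 | 8
After WHERE (2 rows):
sales.city | sales.code | sales.price | sales.score | cities.id | cities.score | cities.rank
SF | Z2 | 3 | 5 | 7 | 5 | 2
MIA | Z1 | 80 | 30 | 50 | 30 | 8
After GROUP BY (2 rows):
sales.city | max_score
SF | 5
MIA | 30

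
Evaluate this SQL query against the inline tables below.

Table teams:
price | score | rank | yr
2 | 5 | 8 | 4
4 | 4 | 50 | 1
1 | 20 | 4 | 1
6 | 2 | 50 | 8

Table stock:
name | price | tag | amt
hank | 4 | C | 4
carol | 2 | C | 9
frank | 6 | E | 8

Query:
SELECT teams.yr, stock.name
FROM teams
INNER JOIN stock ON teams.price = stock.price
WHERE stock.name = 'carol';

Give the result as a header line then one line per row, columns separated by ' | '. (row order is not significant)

After JOIN stock (3 rows):
teams.price | teams.score | teams.rank | teams.yr | stock.name | stock.price | stock.tag | stock.amt
2 | 5 | 8 | 4 | carol | 2 | C | 9
4 | 4 | 50 | 1 | hank | 4 | C | 4
6 | 2 | 50 | 8 | frank | 6 | E | 8
After WHERE (1 rows):
teams.price | teams.score | teams.rank | teams.yr | stock.name | stock.price | stock.tag | stock.amt
2 | 5 | 8 | 4 | carol | 2 | C | 9
After SELECT (1 rows):
teams.yr | stock.name
4 | carol

== RESULT ==
teams.yr | stock.name
4 | carol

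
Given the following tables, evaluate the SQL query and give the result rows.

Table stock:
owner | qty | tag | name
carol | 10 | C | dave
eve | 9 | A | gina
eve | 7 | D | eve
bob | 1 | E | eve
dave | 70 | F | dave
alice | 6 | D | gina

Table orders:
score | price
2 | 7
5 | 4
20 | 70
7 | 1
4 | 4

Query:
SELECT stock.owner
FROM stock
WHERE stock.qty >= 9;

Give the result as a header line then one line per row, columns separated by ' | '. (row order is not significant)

== RESULT ==
stock.owner
carol
eve
dave

Derivation:
After WHERE (3 rows):
stock.owner | stock.qty | stock.tag | stock.name
carol | 10 | C | dave
eve | 9 | A | gina
dave | 70 | F | dave
After SELECT (3 rows):
stock.owner
carol
eve
dave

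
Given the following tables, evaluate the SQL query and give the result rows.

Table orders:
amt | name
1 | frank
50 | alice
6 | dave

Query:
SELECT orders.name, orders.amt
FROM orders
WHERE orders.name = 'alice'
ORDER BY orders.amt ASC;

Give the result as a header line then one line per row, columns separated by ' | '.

After WHERE (1 rows):
orders.amt | orders.name
50 | alice
After SELECT (1 rows):
orders.name | orders.amt
alice | 50
After ORDER BY (1 rows):
orders.name | orders.amt
alice | 50

== RESULT ==
orders.name | orders.amt
alice | 50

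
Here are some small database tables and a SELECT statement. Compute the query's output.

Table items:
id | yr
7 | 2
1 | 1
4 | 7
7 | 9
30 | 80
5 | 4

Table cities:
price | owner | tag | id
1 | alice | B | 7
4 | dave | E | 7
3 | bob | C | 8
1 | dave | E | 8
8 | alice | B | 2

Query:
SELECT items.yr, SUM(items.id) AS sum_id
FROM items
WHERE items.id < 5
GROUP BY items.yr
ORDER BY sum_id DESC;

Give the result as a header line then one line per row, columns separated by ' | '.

== RESULT ==
items.yr | sum_id
7 | 4
1 | 1

Derivation:
After WHERE (2 rows):
items.id | items.yr
1 | 1
4 | 7
After GROUP BY (2 rows):
items.yr | sum_id
1 | 1
7 | 4
After ORDER BY (2 rows):
items.yr | sum_id
7 | 4
1 | 1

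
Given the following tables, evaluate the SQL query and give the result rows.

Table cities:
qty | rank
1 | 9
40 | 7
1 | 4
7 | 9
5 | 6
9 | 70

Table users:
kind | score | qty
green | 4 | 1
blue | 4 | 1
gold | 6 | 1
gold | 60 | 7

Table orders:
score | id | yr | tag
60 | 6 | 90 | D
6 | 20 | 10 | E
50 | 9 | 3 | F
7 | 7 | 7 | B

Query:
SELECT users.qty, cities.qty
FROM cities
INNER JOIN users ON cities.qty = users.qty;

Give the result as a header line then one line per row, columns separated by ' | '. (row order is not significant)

== RESULT ==
users.qty | cities.qty
1 | 1
1 | 1
1 | 1
1 | 1
1 | 1
1 | 1
7 | 7

Derivation:
After JOIN users (7 rows):
cities.qty | cities.rank | users.kind | users.score | users.qty
1 | 9 | green | 4 | 1
1 | 9 | blue | 4 | 1
1 | 9 | gold | 6 | 1
1 | 4 | green | 4 | 1
1 | 4 | blue | 4 | 1
1 | 4 | gold | 6 | 1
7 | 9 | gold | 60 | 7
After SELECT (7 rows):
users.qty | cities.qty
1 | 1
1 | 1
1 | 1
1 | 1
1 | 1
1 | 1
7 | 7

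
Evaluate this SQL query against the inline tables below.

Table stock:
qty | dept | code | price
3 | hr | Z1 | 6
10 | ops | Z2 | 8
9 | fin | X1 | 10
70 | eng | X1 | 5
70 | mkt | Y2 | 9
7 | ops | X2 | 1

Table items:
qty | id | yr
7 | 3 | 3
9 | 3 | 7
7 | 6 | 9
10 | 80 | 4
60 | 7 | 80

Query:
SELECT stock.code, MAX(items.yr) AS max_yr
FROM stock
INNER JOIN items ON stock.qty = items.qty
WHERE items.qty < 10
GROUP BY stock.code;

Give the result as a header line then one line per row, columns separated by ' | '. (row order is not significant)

After JOIN items (4 rows):
stock.qty | stock.dept | stock.code | stock.price | items.qty | items.id | items.yr
10 | ops | Z2 | 8 | 10 | 80 | 4
9 | fin | X1 | 10 | 9 | 3 | 7
7 | ops | X2 | 1 | 7 | 3 | 3
7 | ops | X2 | 1 | 7 | 6 | 9
After WHERE (3 rows):
stock.qty | stock.dept | stock.code | stock.price | items.qty | items.id | items.yr
9 | fin | X1 | 10 | 9 | 3 | 7
7 | ops | X2 | 1 | 7 | 3 | 3
7 | ops | X2 | 1 | 7 | 6 | 9
After GROUP BY (2 rows):
stock.code | max_yr
X1 | 7
X2 | 9

== RESULT ==
stock.code | max_yr
X1 | 7
X2 | 9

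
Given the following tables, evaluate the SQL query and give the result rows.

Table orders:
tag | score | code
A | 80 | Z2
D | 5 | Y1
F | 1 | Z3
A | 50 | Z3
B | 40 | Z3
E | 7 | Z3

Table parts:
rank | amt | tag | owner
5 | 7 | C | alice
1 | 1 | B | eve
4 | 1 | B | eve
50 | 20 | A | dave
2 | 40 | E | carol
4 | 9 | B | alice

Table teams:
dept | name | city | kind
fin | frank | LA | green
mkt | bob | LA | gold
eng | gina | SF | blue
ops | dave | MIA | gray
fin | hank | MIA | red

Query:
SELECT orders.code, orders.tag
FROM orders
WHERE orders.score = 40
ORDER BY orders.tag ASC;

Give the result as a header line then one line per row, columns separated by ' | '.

After WHERE (1 rows):
orders.tag | orders.score | orders.code
B | 40 | Z3
After SELECT (1 rows):
orders.code | orders.tag
Z3 | B
After ORDER BY (1 rows):
orders.code | orders.tag
Z3 | B

== RESULT ==
orders.code | orders.tag
Z3 | B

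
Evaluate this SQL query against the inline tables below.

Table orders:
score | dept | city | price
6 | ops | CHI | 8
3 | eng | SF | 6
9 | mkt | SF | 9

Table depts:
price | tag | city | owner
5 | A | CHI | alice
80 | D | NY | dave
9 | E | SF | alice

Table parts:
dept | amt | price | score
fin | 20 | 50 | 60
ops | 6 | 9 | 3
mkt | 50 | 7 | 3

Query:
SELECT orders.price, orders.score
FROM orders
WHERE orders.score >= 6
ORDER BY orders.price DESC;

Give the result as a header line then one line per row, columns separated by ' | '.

== RESULT ==
orders.price | orders.score
9 | 9
8 | 6

Derivation:
After WHERE (2 rows):
orders.score | orders.dept | orders.city | orders.price
6 | ops | CHI | 8
9 | mkt | SF | 9
After SELECT (2 rows):
orders.price | orders.score
8 | 6
9 | 9
After ORDER BY (2 rows):
orders.price | orders.score
9 | 9
8 | 6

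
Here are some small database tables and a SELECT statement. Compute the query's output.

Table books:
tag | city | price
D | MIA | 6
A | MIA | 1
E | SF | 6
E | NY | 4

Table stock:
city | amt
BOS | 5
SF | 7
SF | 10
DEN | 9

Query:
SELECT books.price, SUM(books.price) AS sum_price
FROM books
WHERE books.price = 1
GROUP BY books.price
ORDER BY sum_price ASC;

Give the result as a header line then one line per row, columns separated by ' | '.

== RESULT ==
books.price | sum_price
1 | 1

Derivation:
After WHERE (1 rows):
books.tag | books.city | books.price
A | MIA | 1
After GROUP BY (1 rows):
books.price | sum_price
1 | 1
After ORDER BY (1 rows):
books.price | sum_price
1 | 1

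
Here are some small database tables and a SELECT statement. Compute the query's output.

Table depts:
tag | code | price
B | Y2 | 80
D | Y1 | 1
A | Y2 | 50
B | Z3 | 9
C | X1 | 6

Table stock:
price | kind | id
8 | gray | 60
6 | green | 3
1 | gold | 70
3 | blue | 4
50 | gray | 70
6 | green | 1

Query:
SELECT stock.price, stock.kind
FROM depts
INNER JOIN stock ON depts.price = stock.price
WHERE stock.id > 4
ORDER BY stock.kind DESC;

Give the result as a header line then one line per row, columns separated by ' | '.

== RESULT ==
stock.price | stock.kind
50 | gray
1 | gold

Derivation:
After JOIN stock (4 rows):
depts.tag | depts.code | depts.price | stock.price | stock.kind | stock.id
D | Y1 | 1 | 1 | gold | 70
A | Y2 | 50 | 50 | gray | 70
C | X1 | 6 | 6 | green | 3
C | X1 | 6 | 6 | green | 1
After WHERE (2 rows):
depts.tag | depts.code | depts.price | stock.price | stock.kind | stock.id
D | Y1 | 1 | 1 | gold | 70
A | Y2 | 50 | 50 | gray | 70
After SELECT (2 rows):
stock.price | stock.kind
1 | gold
50 | gray
After ORDER BY (2 rows):
stock.price | stock.kind
50 | gray
1 | gold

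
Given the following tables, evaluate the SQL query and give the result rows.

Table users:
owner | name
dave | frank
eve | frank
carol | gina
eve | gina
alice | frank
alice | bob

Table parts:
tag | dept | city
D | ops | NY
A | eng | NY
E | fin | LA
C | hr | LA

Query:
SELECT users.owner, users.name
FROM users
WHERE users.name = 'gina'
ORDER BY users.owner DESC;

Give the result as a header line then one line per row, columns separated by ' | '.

After WHERE (2 rows):
users.owner | users.name
carol | gina
eve | gina
After SELECT (2 rows):
users.owner | users.name
carol | gina
eve | gina
After ORDER BY (2 rows):
users.owner | users.name
eve | gina
carol | gina

== RESULT ==
users.owner | users.name
eve | gina
carol | gina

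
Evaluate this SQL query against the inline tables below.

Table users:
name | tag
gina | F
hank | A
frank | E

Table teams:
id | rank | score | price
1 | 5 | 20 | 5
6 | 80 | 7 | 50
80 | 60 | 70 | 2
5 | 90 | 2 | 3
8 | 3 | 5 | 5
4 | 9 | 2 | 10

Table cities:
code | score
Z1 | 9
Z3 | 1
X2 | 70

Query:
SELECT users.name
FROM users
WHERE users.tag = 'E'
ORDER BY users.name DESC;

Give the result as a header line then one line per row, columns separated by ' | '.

After WHERE (1 rows):
users.name | users.tag
frank | E
After SELECT (1 rows):
users.name
frank
After ORDER BY (1 rows):
users.name
frank

== RESULT ==
users.name
frank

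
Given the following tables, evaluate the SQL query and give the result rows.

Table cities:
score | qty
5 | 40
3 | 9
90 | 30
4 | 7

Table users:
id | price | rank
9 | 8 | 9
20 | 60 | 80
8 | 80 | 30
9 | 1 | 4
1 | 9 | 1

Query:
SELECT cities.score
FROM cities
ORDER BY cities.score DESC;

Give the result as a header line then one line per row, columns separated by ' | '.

After SELECT (4 rows):
cities.score
5
3
90
4
After ORDER BY (4 rows):
cities.score
90
5
4
3

== RESULT ==
cities.score
90
5
4
3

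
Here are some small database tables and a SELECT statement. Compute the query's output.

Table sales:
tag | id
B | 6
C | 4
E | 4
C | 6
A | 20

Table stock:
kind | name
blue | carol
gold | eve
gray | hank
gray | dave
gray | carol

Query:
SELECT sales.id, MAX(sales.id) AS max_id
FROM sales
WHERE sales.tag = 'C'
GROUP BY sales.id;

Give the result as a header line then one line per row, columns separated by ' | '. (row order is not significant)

After WHERE (2 rows):
sales.tag | sales.id
C | 4
C | 6
After GROUP BY (2 rows):
sales.id | max_id
4 | 4
6 | 6

== RESULT ==
sales.id | max_id
4 | 4
6 | 6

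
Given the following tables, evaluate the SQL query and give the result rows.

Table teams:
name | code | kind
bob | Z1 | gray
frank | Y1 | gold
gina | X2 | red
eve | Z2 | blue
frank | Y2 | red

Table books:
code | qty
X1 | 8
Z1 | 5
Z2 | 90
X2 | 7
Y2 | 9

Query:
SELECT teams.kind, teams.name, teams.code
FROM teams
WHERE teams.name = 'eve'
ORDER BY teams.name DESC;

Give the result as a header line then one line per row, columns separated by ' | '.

== RESULT ==
teams.kind | teams.name | teams.code
blue | eve | Z2

Derivation:
After WHERE (1 rows):
teams.name | teams.code | teams.kind
eve | Z2 | blue
After SELECT (1 rows):
teams.kind | teams.name | teams.code
blue | eve | Z2
After ORDER BY (1 rows):
teams.kind | teams.name | teams.code
blue | eve | Z2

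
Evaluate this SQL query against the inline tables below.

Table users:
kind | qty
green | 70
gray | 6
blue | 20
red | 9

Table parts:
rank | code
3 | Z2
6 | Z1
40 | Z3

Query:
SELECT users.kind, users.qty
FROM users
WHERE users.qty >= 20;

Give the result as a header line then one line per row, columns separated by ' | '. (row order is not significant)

== RESULT ==
users.kind | users.qty
green | 70
blue | 20

Derivation:
After WHERE (2 rows):
users.kind | users.qty
green | 70
blue | 20
After SELECT (2 rows):
users.kind | users.qty
green | 70
blue | 20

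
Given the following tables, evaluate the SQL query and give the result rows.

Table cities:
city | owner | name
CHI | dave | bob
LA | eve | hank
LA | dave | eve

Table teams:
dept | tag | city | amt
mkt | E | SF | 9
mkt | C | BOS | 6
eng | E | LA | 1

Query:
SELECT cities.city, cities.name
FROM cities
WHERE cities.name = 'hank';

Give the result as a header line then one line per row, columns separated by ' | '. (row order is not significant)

After WHERE (1 rows):
cities.city | cities.owner | cities.name
LA | eve | hank
After SELECT (1 rows):
cities.city | cities.name
LA | hank

== RESULT ==
cities.city | cities.name
LA | hank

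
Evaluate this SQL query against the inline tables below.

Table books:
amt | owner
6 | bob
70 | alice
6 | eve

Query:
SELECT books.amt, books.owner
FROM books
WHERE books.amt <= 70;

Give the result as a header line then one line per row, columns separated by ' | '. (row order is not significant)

After WHERE (3 rows):
books.amt | books.owner
6 | bob
70 | alice
6 | eve
After SELECT (3 rows):
books.amt | books.owner
6 | bob
70 | alice
6 | eve

== RESULT ==
books.amt | books.owner
6 | bob
70 | alice
6 | eve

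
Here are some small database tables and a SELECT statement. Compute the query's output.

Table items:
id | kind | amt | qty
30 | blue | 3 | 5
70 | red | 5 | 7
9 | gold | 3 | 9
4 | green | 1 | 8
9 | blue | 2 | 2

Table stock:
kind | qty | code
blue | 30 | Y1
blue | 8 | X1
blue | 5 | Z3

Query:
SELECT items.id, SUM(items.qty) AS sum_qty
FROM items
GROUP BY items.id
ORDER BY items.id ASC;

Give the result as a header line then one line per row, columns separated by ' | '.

== RESULT ==
items.id | sum_qty
4 | 8
9 | 11
30 | 5
70 | 7

Derivation:
After GROUP BY (4 rows):
items.id | sum_qty
30 | 5
70 | 7
9 | 11
4 | 8
After ORDER BY (4 rows):
items.id | sum_qty
4 | 8
9 | 11
30 | 5
70 | 7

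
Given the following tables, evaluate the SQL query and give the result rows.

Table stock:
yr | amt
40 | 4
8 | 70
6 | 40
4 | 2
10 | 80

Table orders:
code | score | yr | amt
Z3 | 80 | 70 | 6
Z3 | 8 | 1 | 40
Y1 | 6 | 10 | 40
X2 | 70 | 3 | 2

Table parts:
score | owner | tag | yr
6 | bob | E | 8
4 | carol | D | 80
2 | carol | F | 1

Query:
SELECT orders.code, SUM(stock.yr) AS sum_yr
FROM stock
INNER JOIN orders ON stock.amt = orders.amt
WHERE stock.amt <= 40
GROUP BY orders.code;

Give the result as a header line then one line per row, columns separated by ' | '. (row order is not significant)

After JOIN orders (3 rows):
stock.yr | stock.amt | orders.code | orders.score | orders.yr | orders.amt
6 | 40 | Z3 | 8 | 1 | 40
6 | 40 | Y1 | 6 | 10 | 40
4 | 2 | X2 | 70 | 3 | 2
After WHERE (3 rows):
stock.yr | stock.amt | orders.code | orders.score | orders.yr | orders.amt
6 | 40 | Z3 | 8 | 1 | 40
6 | 40 | Y1 | 6 | 10 | 40
4 | 2 | X2 | 70 | 3 | 2
After GROUP BY (3 rows):
orders.code | sum_yr
Z3 | 6
Y1 | 6
X2 | 4

== RESULT ==
orders.code | sum_yr
Z3 | 6
Y1 | 6
X2 | 4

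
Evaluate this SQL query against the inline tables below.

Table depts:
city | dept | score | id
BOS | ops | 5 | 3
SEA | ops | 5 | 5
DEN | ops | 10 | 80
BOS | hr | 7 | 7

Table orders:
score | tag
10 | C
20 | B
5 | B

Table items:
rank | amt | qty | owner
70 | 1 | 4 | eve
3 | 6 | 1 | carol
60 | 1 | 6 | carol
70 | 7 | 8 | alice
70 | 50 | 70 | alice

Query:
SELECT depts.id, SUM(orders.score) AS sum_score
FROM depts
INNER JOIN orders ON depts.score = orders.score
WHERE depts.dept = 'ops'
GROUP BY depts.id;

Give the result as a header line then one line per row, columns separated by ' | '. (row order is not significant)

After JOIN orders (3 rows):
depts.city | depts.dept | depts.score | depts.id | orders.score | orders.tag
BOS | ops | 5 | 3 | 5 | B
SEA | ops | 5 | 5 | 5 | B
DEN | ops | 10 | 80 | 10 | C
After WHERE (3 rows):
depts.city | depts.dept | depts.score | depts.id | orders.score | orders.tag
BOS | ops | 5 | 3 | 5 | B
SEA | ops | 5 | 5 | 5 | B
DEN | ops | 10 | 80 | 10 | C
After GROUP BY (3 rows):
depts.id | sum_score
3 | 5
5 | 5
80 | 10

== RESULT ==
depts.id | sum_score
3 | 5
5 | 5
80 | 10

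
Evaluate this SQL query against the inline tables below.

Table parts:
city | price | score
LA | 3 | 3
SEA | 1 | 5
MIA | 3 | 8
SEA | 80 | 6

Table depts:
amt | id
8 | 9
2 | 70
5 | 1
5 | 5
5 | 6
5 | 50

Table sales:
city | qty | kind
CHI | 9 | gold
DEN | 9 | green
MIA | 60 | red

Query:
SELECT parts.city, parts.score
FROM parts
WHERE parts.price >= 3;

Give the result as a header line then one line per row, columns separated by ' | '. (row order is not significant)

After WHERE (3 rows):
parts.city | parts.price | parts.score
LA | 3 | 3
MIA | 3 | 8
SEA | 80 | 6
After SELECT (3 rows):
parts.city | parts.score
LA | 3
MIA | 8
SEA | 6

== RESULT ==
parts.city | parts.score
LA | 3
MIA | 8
SEA | 6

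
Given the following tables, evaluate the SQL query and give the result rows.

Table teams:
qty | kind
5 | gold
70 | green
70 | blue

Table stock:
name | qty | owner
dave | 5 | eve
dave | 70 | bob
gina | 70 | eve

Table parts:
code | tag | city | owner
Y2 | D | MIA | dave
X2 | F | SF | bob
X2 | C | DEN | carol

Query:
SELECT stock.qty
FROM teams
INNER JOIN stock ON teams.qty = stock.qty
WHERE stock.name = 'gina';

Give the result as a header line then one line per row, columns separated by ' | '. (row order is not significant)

After JOIN stock (5 rows):
teams.qty | teams.kind | stock.name | stock.qty | stock.owner
5 | gold | dave | 5 | eve
70 | green | dave | 70 | bob
70 | green | gina | 70 | eve
70 | blue | dave | 70 | bob
70 | blue | gina | 70 | eve
After WHERE (2 rows):
teams.qty | teams.kind | stock.name | stock.qty | stock.owner
70 | green | gina | 70 | eve
70 | blue | gina | 70 | eve
After SELECT (2 rows):
stock.qty
70
70

== RESULT ==
stock.qty
70
70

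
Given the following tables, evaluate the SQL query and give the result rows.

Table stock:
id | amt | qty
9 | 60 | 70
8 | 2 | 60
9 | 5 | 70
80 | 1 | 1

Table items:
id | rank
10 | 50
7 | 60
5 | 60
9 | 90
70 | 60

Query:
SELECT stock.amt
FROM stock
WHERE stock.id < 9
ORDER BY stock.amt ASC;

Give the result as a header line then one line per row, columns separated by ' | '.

After WHERE (1 rows):
stock.id | stock.amt | stock.qty
8 | 2 | 60
After SELECT (1 rows):
stock.amt
2
After ORDER BY (1 rows):
stock.amt
2

== RESULT ==
stock.amt
2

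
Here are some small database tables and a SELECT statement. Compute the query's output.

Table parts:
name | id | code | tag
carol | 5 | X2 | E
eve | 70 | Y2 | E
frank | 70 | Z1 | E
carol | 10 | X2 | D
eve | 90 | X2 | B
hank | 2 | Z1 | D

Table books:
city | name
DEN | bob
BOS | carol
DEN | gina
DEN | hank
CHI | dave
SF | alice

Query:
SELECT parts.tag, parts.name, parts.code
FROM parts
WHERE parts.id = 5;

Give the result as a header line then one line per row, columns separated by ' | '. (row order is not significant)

== RESULT ==
parts.tag | parts.name | parts.code
E | carol | X2

Derivation:
After WHERE (1 rows):
parts.name | parts.id | parts.code | parts.tag
carol | 5 | X2 | E
After SELECT (1 rows):
parts.tag | parts.name | parts.code
E | carol | X2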